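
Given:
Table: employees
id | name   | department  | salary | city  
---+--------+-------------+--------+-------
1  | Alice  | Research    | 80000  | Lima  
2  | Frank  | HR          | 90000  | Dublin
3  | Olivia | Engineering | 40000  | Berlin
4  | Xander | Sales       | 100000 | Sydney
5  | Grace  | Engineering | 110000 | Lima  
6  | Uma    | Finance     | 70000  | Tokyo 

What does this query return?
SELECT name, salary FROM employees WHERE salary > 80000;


Filtering: salary > 80000
Matching: 3 rows

3 rows:
Frank, 90000
Xander, 100000
Grace, 110000


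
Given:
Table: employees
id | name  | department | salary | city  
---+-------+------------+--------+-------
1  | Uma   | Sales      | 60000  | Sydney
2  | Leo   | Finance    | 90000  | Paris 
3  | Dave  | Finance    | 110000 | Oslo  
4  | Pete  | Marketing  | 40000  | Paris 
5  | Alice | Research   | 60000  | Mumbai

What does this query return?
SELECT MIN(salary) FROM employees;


Salaries: 60000, 90000, 110000, 40000, 60000
MIN = 40000

40000


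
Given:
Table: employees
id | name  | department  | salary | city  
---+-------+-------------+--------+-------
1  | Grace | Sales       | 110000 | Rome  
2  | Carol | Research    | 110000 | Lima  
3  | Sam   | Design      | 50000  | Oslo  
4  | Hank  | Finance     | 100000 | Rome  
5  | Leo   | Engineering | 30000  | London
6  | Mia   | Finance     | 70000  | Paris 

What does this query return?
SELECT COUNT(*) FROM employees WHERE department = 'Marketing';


Counting rows where department = 'Marketing'


0


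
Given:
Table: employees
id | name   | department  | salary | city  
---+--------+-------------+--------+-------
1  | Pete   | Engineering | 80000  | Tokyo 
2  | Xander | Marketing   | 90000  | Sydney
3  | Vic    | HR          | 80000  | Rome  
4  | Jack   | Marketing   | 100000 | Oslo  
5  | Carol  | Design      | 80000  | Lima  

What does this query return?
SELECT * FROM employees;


SELECT * returns all 5 rows with all columns

5 rows:
1, Pete, Engineering, 80000, Tokyo
2, Xander, Marketing, 90000, Sydney
3, Vic, HR, 80000, Rome
4, Jack, Marketing, 100000, Oslo
5, Carol, Design, 80000, Lima


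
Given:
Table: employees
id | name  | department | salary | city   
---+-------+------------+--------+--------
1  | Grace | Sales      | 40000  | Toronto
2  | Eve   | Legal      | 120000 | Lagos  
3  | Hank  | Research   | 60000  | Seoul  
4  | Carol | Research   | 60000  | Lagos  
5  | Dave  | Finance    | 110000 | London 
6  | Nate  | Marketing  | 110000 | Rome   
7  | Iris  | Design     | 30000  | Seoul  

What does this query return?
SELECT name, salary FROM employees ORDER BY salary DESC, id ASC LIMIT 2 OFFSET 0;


Sort by salary DESC (id ASC tiebreak), then skip 0 and take 2
Rows 1 through 2

2 rows:
Eve, 120000
Dave, 110000


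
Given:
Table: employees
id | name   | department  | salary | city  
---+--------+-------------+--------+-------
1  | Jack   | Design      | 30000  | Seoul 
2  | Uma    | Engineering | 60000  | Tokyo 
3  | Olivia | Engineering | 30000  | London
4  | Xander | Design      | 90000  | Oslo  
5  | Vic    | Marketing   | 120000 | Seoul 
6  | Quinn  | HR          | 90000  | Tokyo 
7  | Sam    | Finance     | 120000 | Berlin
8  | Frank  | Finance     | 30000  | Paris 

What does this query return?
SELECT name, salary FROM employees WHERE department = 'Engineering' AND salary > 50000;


Filtering: department = 'Engineering' AND salary > 50000
Matching: 1 rows

1 rows:
Uma, 60000


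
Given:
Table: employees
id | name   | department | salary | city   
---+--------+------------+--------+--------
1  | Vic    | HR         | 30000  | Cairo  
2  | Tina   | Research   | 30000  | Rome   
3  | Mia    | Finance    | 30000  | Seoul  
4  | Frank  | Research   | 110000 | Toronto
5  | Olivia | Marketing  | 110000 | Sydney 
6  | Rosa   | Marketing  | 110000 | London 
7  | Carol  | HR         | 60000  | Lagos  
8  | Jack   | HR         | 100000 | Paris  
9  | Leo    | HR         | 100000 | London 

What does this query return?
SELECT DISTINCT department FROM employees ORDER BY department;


All 'department' values (row order): HR, Research, Finance, Research, Marketing, Marketing, HR, HR, HR
Removing duplicates leaves 4 unique value(s).

4 values:
Finance
HR
Marketing
Research


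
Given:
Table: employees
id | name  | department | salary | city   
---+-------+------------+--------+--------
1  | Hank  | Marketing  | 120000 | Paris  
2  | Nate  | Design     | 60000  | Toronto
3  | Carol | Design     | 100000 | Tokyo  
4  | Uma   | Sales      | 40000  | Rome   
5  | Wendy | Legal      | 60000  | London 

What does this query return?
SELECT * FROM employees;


SELECT * returns all 5 rows with all columns

5 rows:
1, Hank, Marketing, 120000, Paris
2, Nate, Design, 60000, Toronto
3, Carol, Design, 100000, Tokyo
4, Uma, Sales, 40000, Rome
5, Wendy, Legal, 60000, London


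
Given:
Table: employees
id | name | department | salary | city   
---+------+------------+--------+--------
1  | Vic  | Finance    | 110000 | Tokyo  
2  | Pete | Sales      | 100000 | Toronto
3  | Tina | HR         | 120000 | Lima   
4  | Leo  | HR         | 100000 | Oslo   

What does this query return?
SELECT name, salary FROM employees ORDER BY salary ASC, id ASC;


Sorting by salary ASC, then id ASC for ties

4 rows:
Pete, 100000
Leo, 100000
Vic, 110000
Tina, 120000


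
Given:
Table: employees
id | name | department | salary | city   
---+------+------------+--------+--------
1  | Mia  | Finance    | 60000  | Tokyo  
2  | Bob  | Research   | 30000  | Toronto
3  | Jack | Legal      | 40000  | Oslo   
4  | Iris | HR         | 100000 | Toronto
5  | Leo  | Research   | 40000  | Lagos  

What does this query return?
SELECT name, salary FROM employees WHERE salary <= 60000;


Filtering: salary <= 60000
Matching: 4 rows

4 rows:
Mia, 60000
Bob, 30000
Jack, 40000
Leo, 40000


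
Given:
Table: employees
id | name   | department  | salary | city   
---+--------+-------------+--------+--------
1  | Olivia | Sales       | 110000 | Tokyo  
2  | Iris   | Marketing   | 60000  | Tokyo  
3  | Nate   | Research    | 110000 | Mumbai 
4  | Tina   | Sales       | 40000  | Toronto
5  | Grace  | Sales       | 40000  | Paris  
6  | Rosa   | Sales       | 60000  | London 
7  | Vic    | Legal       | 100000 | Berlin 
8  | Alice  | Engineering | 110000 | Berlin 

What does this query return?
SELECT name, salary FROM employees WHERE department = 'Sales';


Filtering: department = 'Sales'
Matching rows: 4

4 rows:
Olivia, 110000
Tina, 40000
Grace, 40000
Rosa, 60000


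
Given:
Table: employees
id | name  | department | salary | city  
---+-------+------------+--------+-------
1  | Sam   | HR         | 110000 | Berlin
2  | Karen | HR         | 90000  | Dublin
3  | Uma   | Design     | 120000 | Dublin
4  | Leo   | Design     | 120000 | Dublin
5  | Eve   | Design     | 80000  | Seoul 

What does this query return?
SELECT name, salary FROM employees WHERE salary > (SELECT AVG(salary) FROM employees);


Subquery: AVG(salary) = 104000.0
Filtering: salary > 104000.0
  Sam (110000) -> MATCH
  Uma (120000) -> MATCH
  Leo (120000) -> MATCH


3 rows:
Sam, 110000
Uma, 120000
Leo, 120000


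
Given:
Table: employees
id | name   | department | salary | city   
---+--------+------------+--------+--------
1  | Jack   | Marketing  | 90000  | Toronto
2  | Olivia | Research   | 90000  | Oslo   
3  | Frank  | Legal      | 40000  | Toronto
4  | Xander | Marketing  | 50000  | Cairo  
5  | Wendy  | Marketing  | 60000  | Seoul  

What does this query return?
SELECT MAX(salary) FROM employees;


Salaries: 90000, 90000, 40000, 50000, 60000
MAX = 90000

90000


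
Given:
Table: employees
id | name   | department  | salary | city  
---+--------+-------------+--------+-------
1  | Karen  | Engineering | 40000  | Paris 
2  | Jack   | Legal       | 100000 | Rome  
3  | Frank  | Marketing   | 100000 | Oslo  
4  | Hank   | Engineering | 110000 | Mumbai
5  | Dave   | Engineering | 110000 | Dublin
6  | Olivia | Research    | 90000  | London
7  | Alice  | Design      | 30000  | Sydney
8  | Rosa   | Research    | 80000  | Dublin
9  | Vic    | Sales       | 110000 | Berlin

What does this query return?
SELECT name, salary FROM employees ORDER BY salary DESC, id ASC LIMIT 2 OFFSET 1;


Sort by salary DESC (id ASC tiebreak), then skip 1 and take 2
Rows 2 through 3

2 rows:
Dave, 110000
Vic, 110000


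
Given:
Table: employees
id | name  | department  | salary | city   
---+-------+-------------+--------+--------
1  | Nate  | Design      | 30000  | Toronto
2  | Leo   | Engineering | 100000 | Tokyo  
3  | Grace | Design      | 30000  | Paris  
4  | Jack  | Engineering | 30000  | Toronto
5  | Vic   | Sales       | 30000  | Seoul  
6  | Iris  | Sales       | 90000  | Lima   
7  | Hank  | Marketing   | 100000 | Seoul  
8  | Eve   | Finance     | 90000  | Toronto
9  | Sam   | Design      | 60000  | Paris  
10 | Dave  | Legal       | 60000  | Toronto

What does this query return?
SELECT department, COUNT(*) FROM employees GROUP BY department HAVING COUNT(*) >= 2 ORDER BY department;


Groups with count >= 2:
  Design: 3 -> PASS
  Engineering: 2 -> PASS
  Sales: 2 -> PASS
  Finance: 1 -> filtered out
  Legal: 1 -> filtered out
  Marketing: 1 -> filtered out


3 groups:
Design, 3
Engineering, 2
Sales, 2


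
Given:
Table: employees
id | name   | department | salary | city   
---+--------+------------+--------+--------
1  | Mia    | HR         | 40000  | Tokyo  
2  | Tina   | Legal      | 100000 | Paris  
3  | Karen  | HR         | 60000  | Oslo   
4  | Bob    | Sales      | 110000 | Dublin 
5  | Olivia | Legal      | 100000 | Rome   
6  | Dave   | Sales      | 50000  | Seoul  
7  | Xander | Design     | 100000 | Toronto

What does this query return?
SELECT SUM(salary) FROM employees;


SUM(salary) = 40000 + 100000 + 60000 + 110000 + 100000 + 50000 + 100000 = 560000

560000


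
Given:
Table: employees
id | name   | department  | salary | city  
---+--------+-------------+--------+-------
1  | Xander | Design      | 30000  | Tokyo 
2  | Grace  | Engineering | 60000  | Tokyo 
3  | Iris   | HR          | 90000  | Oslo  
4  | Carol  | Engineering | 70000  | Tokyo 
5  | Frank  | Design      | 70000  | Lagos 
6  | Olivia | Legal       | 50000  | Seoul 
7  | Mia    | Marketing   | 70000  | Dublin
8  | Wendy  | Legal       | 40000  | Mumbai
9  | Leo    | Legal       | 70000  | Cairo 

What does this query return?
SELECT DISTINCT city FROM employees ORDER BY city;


All 'city' values (row order): Tokyo, Tokyo, Oslo, Tokyo, Lagos, Seoul, Dublin, Mumbai, Cairo
Removing duplicates leaves 7 unique value(s).

7 values:
Cairo
Dublin
Lagos
Mumbai
Oslo
Seoul
Tokyo


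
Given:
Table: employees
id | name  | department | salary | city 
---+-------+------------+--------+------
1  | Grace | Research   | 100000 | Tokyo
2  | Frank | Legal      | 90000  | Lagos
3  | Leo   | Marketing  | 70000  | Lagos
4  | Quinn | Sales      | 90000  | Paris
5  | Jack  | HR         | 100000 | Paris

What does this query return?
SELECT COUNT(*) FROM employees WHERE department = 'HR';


Counting rows where department = 'HR'
  Jack -> MATCH


1


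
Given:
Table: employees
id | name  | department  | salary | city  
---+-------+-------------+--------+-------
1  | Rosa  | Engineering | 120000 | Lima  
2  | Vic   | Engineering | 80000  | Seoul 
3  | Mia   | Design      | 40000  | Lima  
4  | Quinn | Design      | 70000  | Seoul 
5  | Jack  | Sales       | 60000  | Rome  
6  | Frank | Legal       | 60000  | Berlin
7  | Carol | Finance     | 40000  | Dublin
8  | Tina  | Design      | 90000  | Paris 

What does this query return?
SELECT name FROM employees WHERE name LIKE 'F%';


LIKE 'F%' matches names starting with 'F'
Matching: 1

1 rows:
Frank


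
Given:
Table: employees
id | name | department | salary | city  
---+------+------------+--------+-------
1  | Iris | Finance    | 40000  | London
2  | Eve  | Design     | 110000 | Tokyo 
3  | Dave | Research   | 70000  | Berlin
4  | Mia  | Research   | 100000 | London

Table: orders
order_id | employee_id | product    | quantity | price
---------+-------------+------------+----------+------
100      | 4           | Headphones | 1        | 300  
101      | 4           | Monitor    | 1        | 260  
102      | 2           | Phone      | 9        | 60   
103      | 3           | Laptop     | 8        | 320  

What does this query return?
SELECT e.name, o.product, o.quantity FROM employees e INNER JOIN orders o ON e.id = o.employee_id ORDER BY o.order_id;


Joining employees.id = orders.employee_id:
  employee Mia (id=4) -> order Headphones
  employee Mia (id=4) -> order Monitor
  employee Eve (id=2) -> order Phone
  employee Dave (id=3) -> order Laptop


4 rows:
Mia, Headphones, 1
Mia, Monitor, 1
Eve, Phone, 9
Dave, Laptop, 8


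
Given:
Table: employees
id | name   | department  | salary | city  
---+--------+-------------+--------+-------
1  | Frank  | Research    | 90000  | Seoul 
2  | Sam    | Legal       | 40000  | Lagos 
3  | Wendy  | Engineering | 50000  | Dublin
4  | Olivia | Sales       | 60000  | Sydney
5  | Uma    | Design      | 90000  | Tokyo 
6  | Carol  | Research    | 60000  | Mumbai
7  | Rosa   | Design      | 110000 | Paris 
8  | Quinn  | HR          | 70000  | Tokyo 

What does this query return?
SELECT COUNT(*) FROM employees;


COUNT(*) counts all rows

8


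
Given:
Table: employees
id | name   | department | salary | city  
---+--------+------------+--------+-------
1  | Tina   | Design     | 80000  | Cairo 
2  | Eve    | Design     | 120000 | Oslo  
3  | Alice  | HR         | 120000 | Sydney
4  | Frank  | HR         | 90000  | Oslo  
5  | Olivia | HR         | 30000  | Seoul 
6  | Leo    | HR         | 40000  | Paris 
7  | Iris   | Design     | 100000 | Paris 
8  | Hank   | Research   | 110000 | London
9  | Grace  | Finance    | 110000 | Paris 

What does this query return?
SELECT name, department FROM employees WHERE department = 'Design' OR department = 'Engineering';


Filtering: department = 'Design' OR 'Engineering'
Matching: 3 rows

3 rows:
Tina, Design
Eve, Design
Iris, Design


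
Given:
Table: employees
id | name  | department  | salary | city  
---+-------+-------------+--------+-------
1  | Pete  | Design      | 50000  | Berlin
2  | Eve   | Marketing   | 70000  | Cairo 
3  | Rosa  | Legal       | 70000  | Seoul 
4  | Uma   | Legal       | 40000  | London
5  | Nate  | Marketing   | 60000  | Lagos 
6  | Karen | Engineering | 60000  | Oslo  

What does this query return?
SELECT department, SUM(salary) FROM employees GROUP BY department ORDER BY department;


Summing salary within each department:
  Design: 50000 = 50000
  Engineering: 60000 = 60000
  Legal: 70000 + 40000 = 110000
  Marketing: 70000 + 60000 = 130000


4 groups:
Design, 50000
Engineering, 60000
Legal, 110000
Marketing, 130000


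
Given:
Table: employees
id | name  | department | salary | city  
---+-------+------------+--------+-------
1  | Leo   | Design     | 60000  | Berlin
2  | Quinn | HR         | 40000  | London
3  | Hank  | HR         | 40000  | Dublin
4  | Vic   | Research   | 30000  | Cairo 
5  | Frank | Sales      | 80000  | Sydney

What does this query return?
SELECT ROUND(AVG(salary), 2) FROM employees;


SUM(salary) = 250000
COUNT = 5
ROUND(AVG, 2) = ROUND(250000 / 5, 2) = 50000.0

50000.0


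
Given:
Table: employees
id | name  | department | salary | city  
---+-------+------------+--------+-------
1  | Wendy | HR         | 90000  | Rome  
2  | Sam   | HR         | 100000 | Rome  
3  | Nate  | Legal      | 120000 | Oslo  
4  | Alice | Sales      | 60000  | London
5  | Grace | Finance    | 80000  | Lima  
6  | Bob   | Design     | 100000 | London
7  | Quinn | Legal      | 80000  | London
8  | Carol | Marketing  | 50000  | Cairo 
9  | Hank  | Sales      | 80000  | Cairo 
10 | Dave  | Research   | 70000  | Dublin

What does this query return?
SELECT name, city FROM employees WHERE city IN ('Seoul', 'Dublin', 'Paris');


Filtering: city IN ('Seoul', 'Dublin', 'Paris')
Matching: 1 rows

1 rows:
Dave, Dublin


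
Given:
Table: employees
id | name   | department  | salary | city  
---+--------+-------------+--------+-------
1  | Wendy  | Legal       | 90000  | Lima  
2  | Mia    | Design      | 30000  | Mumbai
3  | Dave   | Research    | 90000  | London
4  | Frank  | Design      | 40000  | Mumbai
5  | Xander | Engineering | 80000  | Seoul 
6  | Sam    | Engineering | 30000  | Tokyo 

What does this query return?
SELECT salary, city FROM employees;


Projecting columns: salary, city

6 rows:
90000, Lima
30000, Mumbai
90000, London
40000, Mumbai
80000, Seoul
30000, Tokyo


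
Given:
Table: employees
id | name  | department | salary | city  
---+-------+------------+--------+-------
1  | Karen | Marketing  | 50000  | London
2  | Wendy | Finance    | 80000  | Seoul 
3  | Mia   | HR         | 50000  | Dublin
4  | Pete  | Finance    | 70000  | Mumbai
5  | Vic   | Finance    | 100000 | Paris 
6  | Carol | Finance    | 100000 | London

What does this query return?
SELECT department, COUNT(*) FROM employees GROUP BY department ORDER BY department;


Assigning each row to its department group:
  Karen -> Marketing
  Wendy -> Finance
  Mia -> HR
  Pete -> Finance
  Vic -> Finance
  Carol -> Finance


3 groups:
Finance, 4
HR, 1
Marketing, 1


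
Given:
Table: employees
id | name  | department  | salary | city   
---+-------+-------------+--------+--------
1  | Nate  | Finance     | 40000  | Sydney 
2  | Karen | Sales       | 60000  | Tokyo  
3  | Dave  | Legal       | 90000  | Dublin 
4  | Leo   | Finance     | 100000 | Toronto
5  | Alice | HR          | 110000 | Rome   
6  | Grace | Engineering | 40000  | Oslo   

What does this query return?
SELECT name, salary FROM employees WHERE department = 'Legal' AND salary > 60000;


Filtering: department = 'Legal' AND salary > 60000
Matching: 1 rows

1 rows:
Dave, 90000


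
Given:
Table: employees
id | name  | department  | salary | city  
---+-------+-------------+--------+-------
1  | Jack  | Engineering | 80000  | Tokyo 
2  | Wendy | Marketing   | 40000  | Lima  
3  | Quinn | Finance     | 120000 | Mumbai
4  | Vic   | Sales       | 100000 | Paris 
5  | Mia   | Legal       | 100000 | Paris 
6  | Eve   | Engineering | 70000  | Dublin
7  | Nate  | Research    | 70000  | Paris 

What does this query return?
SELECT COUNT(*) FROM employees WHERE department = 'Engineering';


Counting rows where department = 'Engineering'
  Jack -> MATCH
  Eve -> MATCH


2


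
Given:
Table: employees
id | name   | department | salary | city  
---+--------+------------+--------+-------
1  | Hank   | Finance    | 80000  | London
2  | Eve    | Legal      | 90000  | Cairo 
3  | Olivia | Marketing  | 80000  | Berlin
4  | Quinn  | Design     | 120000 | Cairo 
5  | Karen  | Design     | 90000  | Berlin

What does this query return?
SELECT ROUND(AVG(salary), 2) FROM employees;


SUM(salary) = 460000
COUNT = 5
ROUND(AVG, 2) = ROUND(460000 / 5, 2) = 92000.0

92000.0


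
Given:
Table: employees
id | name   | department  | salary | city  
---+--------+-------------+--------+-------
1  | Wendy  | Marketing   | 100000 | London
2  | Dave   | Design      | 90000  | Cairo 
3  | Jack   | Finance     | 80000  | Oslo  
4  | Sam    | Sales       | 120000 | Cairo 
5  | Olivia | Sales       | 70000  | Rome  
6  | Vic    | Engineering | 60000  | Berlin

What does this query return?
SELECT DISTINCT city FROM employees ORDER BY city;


All 'city' values (row order): London, Cairo, Oslo, Cairo, Rome, Berlin
Removing duplicates leaves 5 unique value(s).

5 values:
Berlin
Cairo
London
Oslo
Rome


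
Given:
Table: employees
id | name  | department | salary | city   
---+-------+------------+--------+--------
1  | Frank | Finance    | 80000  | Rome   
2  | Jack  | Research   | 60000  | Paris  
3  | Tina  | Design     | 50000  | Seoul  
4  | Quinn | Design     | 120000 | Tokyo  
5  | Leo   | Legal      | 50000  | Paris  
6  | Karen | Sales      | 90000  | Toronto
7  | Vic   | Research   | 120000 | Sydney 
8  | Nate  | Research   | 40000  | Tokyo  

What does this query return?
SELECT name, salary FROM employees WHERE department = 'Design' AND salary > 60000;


Filtering: department = 'Design' AND salary > 60000
Matching: 1 rows

1 rows:
Quinn, 120000


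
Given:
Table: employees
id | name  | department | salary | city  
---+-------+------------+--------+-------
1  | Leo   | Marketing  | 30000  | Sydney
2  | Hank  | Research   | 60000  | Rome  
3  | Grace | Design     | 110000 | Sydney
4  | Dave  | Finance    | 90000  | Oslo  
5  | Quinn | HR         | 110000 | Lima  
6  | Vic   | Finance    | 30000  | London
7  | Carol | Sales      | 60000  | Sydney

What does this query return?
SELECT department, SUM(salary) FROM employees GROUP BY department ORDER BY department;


Summing salary within each department:
  Design: 110000 = 110000
  Finance: 90000 + 30000 = 120000
  HR: 110000 = 110000
  Marketing: 30000 = 30000
  Research: 60000 = 60000
  Sales: 60000 = 60000


6 groups:
Design, 110000
Finance, 120000
HR, 110000
Marketing, 30000
Research, 60000
Sales, 60000


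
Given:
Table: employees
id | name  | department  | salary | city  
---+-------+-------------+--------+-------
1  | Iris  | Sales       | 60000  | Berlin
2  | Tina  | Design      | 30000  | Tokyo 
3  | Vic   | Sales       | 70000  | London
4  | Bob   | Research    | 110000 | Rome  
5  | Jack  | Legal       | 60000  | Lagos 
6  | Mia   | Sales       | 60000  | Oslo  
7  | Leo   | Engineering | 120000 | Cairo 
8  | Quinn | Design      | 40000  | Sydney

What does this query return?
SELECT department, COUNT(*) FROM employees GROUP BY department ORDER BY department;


Assigning each row to its department group:
  Iris -> Sales
  Tina -> Design
  Vic -> Sales
  Bob -> Research
  Jack -> Legal
  Mia -> Sales
  Leo -> Engineering
  Quinn -> Design


5 groups:
Design, 2
Engineering, 1
Legal, 1
Research, 1
Sales, 3


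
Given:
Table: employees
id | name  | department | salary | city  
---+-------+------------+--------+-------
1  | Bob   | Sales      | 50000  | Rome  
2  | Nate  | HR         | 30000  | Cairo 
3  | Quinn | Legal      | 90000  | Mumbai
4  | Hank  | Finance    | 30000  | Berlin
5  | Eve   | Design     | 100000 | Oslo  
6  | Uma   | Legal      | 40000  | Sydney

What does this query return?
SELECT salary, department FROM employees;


Projecting columns: salary, department

6 rows:
50000, Sales
30000, HR
90000, Legal
30000, Finance
100000, Design
40000, Legal


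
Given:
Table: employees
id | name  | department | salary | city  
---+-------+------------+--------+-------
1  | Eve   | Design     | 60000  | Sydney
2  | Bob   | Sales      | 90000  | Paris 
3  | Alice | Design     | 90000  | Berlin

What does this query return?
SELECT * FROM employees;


SELECT * returns all 3 rows with all columns

3 rows:
1, Eve, Design, 60000, Sydney
2, Bob, Sales, 90000, Paris
3, Alice, Design, 90000, Berlin


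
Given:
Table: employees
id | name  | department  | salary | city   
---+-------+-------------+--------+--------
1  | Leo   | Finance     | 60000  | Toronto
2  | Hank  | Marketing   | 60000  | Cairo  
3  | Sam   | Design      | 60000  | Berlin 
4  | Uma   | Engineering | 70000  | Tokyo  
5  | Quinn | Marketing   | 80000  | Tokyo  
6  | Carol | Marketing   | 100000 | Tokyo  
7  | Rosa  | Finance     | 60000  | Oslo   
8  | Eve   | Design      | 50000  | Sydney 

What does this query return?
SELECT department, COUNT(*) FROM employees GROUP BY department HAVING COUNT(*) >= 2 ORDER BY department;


Groups with count >= 2:
  Design: 2 -> PASS
  Finance: 2 -> PASS
  Marketing: 3 -> PASS
  Engineering: 1 -> filtered out


3 groups:
Design, 2
Finance, 2
Marketing, 3


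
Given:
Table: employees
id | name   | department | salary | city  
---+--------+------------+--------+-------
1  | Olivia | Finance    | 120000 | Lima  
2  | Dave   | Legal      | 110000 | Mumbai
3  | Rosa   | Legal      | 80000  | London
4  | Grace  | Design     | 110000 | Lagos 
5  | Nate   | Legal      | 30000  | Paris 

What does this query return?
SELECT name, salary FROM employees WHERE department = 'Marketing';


Filtering: department = 'Marketing'
Matching rows: 0

Empty result set (0 rows)


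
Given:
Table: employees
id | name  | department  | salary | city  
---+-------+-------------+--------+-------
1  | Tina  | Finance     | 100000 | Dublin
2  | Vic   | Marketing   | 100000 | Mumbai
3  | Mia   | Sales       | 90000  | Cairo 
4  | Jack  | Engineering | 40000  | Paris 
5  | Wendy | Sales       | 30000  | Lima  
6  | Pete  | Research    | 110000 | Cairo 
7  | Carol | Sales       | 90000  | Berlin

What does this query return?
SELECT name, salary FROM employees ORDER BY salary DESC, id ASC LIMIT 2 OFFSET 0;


Sort by salary DESC (id ASC tiebreak), then skip 0 and take 2
Rows 1 through 2

2 rows:
Pete, 110000
Tina, 100000


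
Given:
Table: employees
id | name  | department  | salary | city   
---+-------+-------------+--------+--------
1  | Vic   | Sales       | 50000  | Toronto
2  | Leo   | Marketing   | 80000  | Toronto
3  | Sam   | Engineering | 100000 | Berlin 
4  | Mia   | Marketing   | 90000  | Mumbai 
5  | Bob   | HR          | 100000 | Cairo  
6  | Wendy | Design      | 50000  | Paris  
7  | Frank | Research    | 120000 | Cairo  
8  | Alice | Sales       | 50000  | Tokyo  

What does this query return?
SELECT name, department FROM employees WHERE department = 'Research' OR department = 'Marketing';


Filtering: department = 'Research' OR 'Marketing'
Matching: 3 rows

3 rows:
Leo, Marketing
Mia, Marketing
Frank, Research


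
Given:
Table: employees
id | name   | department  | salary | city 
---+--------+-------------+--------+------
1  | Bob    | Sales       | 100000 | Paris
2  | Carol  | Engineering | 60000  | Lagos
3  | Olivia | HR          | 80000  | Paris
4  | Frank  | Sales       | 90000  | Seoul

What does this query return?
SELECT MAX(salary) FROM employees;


Salaries: 100000, 60000, 80000, 90000
MAX = 100000

100000


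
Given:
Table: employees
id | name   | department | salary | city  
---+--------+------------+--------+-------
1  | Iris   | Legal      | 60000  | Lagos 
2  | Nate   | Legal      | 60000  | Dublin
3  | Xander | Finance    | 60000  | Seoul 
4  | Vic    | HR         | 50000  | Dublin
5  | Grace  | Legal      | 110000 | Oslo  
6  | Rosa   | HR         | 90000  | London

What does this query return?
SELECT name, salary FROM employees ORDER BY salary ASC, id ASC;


Sorting by salary ASC, then id ASC for ties

6 rows:
Vic, 50000
Iris, 60000
Nate, 60000
Xander, 60000
Rosa, 90000
Grace, 110000


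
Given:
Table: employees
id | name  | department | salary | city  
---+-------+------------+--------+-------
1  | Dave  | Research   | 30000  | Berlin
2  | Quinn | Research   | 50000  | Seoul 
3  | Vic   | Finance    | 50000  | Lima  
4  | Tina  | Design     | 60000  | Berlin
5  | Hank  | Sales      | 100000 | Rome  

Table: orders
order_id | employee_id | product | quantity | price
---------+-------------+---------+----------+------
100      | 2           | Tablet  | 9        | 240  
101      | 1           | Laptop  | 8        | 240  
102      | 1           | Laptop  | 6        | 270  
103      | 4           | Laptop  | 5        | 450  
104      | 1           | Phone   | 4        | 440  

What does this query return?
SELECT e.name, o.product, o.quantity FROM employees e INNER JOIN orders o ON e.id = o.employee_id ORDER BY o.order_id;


Joining employees.id = orders.employee_id:
  employee Quinn (id=2) -> order Tablet
  employee Dave (id=1) -> order Laptop
  employee Dave (id=1) -> order Laptop
  employee Tina (id=4) -> order Laptop
  employee Dave (id=1) -> order Phone


5 rows:
Quinn, Tablet, 9
Dave, Laptop, 8
Dave, Laptop, 6
Tina, Laptop, 5
Dave, Phone, 4


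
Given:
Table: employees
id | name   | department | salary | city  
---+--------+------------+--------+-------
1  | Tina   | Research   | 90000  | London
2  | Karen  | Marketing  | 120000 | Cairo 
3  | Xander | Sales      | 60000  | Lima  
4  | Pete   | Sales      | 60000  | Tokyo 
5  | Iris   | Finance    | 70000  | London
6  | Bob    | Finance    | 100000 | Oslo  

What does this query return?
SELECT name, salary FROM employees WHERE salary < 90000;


Filtering: salary < 90000
Matching: 3 rows

3 rows:
Xander, 60000
Pete, 60000
Iris, 70000


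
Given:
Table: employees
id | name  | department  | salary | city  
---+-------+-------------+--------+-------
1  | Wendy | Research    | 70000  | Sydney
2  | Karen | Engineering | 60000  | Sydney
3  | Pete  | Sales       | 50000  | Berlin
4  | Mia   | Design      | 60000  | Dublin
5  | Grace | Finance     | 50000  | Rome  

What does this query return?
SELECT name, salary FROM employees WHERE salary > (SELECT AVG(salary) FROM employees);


Subquery: AVG(salary) = 58000.0
Filtering: salary > 58000.0
  Wendy (70000) -> MATCH
  Karen (60000) -> MATCH
  Mia (60000) -> MATCH


3 rows:
Wendy, 70000
Karen, 60000
Mia, 60000


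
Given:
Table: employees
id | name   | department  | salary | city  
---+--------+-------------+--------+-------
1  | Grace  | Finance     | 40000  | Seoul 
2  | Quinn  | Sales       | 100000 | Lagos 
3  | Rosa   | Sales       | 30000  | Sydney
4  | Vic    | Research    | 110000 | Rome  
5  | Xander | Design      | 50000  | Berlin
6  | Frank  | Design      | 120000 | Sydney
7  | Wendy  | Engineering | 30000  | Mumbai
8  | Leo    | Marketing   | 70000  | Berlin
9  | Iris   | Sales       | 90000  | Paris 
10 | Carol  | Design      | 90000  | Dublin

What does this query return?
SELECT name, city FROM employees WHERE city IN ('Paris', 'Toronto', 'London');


Filtering: city IN ('Paris', 'Toronto', 'London')
Matching: 1 rows

1 rows:
Iris, Paris


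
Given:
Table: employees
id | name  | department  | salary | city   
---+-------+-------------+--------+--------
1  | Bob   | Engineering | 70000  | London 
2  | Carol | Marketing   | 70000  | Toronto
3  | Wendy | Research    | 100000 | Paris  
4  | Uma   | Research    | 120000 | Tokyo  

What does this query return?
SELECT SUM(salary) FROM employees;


SUM(salary) = 70000 + 70000 + 100000 + 120000 = 360000

360000


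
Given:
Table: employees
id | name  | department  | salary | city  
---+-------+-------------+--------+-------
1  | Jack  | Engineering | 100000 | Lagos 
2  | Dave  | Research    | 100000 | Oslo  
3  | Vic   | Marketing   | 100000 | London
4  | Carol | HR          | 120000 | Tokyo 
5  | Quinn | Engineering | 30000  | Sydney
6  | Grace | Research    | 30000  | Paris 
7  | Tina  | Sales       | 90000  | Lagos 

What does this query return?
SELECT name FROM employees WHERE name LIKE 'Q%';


LIKE 'Q%' matches names starting with 'Q'
Matching: 1

1 rows:
Quinn


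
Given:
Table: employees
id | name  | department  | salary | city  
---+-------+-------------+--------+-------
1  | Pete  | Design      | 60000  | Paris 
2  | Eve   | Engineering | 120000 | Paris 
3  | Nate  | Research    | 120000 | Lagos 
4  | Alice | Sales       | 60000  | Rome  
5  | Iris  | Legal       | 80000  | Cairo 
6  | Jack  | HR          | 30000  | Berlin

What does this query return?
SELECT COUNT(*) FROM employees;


COUNT(*) counts all rows

6


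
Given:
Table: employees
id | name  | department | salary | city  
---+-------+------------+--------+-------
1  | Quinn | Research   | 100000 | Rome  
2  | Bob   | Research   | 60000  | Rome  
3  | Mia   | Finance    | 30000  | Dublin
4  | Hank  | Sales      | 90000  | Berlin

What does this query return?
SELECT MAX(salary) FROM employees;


Salaries: 100000, 60000, 30000, 90000
MAX = 100000

100000


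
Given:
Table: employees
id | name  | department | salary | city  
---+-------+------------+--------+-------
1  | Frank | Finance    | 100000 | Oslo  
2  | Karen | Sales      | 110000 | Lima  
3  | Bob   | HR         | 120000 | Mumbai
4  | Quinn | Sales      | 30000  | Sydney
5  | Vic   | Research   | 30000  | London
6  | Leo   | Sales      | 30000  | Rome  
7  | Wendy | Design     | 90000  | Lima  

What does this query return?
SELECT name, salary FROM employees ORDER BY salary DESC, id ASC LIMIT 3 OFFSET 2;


Sort by salary DESC (id ASC tiebreak), then skip 2 and take 3
Rows 3 through 5

3 rows:
Frank, 100000
Wendy, 90000
Quinn, 30000


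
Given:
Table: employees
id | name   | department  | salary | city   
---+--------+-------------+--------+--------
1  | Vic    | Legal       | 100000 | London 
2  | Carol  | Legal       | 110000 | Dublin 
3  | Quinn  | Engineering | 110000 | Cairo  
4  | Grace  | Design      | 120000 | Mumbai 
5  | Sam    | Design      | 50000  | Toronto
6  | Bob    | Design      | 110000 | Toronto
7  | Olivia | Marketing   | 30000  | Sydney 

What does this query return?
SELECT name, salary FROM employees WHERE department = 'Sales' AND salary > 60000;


Filtering: department = 'Sales' AND salary > 60000
Matching: 0 rows

Empty result set (0 rows)


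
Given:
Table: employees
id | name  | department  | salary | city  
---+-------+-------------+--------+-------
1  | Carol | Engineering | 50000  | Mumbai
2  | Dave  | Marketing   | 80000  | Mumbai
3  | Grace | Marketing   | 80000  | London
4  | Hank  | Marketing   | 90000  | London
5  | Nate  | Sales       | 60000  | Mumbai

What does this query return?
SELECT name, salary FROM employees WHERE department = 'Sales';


Filtering: department = 'Sales'
Matching rows: 1

1 rows:
Nate, 60000


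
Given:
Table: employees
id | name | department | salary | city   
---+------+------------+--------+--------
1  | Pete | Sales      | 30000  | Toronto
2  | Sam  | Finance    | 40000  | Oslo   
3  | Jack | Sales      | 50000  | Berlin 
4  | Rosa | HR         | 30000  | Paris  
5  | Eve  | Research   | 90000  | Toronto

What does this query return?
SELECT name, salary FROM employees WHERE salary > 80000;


Filtering: salary > 80000
Matching: 1 rows

1 rows:
Eve, 90000


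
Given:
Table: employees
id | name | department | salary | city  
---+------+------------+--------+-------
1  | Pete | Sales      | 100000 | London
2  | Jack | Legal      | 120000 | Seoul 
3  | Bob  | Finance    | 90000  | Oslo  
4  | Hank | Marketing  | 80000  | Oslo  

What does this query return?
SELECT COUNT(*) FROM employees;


COUNT(*) counts all rows

4


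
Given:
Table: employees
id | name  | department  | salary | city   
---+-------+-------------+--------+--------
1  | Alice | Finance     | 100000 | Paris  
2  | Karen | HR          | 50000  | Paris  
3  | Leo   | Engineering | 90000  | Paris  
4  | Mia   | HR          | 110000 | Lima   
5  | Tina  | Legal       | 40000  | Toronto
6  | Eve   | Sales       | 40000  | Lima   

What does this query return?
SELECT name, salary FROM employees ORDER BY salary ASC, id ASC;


Sorting by salary ASC, then id ASC for ties

6 rows:
Tina, 40000
Eve, 40000
Karen, 50000
Leo, 90000
Alice, 100000
Mia, 110000


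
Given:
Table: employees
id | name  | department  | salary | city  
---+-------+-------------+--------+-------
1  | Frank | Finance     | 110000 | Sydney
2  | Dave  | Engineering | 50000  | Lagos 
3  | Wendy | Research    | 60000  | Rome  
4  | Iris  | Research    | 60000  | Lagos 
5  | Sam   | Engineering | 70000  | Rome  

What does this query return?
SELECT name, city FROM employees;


Projecting columns: name, city

5 rows:
Frank, Sydney
Dave, Lagos
Wendy, Rome
Iris, Lagos
Sam, Rome


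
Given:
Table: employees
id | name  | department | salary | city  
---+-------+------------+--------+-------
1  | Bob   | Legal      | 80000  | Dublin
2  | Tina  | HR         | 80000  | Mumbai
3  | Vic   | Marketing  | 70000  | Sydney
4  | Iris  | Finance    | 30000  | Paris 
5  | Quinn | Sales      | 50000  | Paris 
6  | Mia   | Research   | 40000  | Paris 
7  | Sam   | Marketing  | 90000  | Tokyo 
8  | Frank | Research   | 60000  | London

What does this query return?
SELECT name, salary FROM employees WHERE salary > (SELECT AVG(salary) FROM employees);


Subquery: AVG(salary) = 62500.0
Filtering: salary > 62500.0
  Bob (80000) -> MATCH
  Tina (80000) -> MATCH
  Vic (70000) -> MATCH
  Sam (90000) -> MATCH


4 rows:
Bob, 80000
Tina, 80000
Vic, 70000
Sam, 90000


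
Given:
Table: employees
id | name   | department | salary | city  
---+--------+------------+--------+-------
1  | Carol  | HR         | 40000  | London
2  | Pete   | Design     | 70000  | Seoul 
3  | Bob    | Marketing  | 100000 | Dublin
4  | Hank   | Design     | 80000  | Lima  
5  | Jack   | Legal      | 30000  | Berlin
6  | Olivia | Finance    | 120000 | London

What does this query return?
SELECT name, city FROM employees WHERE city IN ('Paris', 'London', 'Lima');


Filtering: city IN ('Paris', 'London', 'Lima')
Matching: 3 rows

3 rows:
Carol, London
Hank, Lima
Olivia, London


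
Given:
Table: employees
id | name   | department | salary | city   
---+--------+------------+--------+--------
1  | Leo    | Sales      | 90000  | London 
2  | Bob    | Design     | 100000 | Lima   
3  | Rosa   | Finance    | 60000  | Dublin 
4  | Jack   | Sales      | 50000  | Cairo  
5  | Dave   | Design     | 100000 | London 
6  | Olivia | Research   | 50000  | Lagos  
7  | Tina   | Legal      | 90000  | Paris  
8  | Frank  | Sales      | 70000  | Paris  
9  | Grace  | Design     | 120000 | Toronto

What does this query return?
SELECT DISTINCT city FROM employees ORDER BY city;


All 'city' values (row order): London, Lima, Dublin, Cairo, London, Lagos, Paris, Paris, Toronto
Removing duplicates leaves 7 unique value(s).

7 values:
Cairo
Dublin
Lagos
Lima
London
Paris
Toronto


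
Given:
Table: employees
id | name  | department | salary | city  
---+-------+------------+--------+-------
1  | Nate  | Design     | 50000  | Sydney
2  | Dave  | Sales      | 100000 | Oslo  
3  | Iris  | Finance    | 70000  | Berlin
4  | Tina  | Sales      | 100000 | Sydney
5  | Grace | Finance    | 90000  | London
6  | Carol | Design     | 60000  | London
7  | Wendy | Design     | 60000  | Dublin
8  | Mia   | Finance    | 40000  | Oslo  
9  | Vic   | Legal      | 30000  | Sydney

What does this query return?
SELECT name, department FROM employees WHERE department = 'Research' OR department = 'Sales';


Filtering: department = 'Research' OR 'Sales'
Matching: 2 rows

2 rows:
Dave, Sales
Tina, Sales


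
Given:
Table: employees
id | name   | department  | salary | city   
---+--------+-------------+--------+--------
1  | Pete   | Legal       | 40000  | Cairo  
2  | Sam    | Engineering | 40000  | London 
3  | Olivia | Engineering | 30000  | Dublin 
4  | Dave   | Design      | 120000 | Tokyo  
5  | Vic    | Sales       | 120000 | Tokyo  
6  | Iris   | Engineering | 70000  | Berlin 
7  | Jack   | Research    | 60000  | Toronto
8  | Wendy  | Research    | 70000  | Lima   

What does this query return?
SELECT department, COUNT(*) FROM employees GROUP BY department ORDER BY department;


Assigning each row to its department group:
  Pete -> Legal
  Sam -> Engineering
  Olivia -> Engineering
  Dave -> Design
  Vic -> Sales
  Iris -> Engineering
  Jack -> Research
  Wendy -> Research


5 groups:
Design, 1
Engineering, 3
Legal, 1
Research, 2
Sales, 1


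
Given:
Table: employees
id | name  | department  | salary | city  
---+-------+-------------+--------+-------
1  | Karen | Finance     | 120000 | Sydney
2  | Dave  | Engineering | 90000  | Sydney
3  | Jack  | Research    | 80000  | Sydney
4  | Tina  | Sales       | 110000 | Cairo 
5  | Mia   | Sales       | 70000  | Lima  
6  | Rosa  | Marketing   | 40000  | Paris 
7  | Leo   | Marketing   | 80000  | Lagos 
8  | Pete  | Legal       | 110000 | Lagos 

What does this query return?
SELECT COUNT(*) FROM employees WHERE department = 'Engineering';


Counting rows where department = 'Engineering'
  Dave -> MATCH


1


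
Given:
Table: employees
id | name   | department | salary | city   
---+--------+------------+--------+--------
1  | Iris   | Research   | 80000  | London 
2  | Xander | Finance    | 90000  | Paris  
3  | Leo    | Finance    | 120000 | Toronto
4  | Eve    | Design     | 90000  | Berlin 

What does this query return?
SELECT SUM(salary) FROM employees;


SUM(salary) = 80000 + 90000 + 120000 + 90000 = 380000

380000


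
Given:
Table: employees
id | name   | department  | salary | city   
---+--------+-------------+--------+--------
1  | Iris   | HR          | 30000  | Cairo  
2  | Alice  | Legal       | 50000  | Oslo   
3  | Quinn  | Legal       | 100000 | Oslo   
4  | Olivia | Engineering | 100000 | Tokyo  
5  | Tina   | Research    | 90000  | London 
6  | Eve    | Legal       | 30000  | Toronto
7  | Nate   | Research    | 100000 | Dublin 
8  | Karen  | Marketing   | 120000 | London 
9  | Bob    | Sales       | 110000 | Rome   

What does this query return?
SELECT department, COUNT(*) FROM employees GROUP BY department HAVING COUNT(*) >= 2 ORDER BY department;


Groups with count >= 2:
  Legal: 3 -> PASS
  Research: 2 -> PASS
  Engineering: 1 -> filtered out
  HR: 1 -> filtered out
  Marketing: 1 -> filtered out
  Sales: 1 -> filtered out


2 groups:
Legal, 3
Research, 2
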